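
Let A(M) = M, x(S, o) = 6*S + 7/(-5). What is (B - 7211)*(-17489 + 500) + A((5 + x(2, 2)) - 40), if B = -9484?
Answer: 1418156653/5 ≈ 2.8363e+8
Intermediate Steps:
x(S, o) = -7/5 + 6*S (x(S, o) = 6*S + 7*(-1/5) = 6*S - 7/5 = -7/5 + 6*S)
(B - 7211)*(-17489 + 500) + A((5 + x(2, 2)) - 40) = (-9484 - 7211)*(-17489 + 500) + ((5 + (-7/5 + 6*2)) - 40) = -16695*(-16989) + ((5 + (-7/5 + 12)) - 40) = 283631355 + ((5 + 53/5) - 40) = 283631355 + (78/5 - 40) = 283631355 - 122/5 = 1418156653/5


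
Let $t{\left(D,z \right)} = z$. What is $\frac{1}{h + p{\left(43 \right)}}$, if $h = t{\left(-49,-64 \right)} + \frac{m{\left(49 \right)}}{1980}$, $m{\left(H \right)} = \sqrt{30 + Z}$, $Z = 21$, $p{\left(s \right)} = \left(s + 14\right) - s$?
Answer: $- \frac{65340000}{3266999983} - \frac{660 \sqrt{51}}{3266999983} \approx -0.020001$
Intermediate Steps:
$p{\left(s \right)} = 14$ ($p{\left(s \right)} = \left(14 + s\right) - s = 14$)
$m{\left(H \right)} = \sqrt{51}$ ($m{\left(H \right)} = \sqrt{30 + 21} = \sqrt{51}$)
$h = -64 + \frac{\sqrt{51}}{1980} \approx -63.996$
$\frac{1}{h + p{\left(43 \right)}} = \frac{1}{\left(-64 + \frac{\sqrt{51}}{1980}\right) + 14} = \frac{1}{-50 + \frac{\sqrt{51}}{1980}}$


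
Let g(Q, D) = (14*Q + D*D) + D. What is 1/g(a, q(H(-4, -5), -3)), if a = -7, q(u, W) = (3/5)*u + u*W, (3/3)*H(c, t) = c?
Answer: 25/94 ≈ 0.26596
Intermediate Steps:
H(c, t) = c
q(u, W) = 3*u/5 + W*u (q(u, W) = (3*(⅕))*u + W*u = 3*u/5 + W*u)
g(Q, D) = D + D² + 14*Q (g(Q, D) = (14*Q + D²) + D = (D² + 14*Q) + D = D + D² + 14*Q)
1/g(a, q(H(-4, -5), -3)) = 1/((⅕)*(-4)*(3 + 5*(-3)) + ((⅕)*(-4)*(3 + 5*(-3)))² + 14*(-7)) = 1/((⅕)*(-4)*(3 - 15) + ((⅕)*(-4)*(3 - 15))² - 98) = 1/((⅕)*(-4)*(-12) + ((⅕)*(-4)*(-12))² - 98) = 1/(48/5 + (48/5)² - 98) = 1/(48/5 + 2304/25 - 98) = 1/(94/25) = 25/94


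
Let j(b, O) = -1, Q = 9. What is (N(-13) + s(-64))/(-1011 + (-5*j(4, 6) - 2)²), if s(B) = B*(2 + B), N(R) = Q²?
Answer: -4049/1002 ≈ -4.0409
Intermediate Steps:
N(R) = 81 (N(R) = 9² = 81)
(N(-13) + s(-64))/(-1011 + (-5*j(4, 6) - 2)²) = (81 - 64*(2 - 64))/(-1011 + (-5*(-1) - 2)²) = (81 - 64*(-62))/(-1011 + (5 - 2)²) = (81 + 3968)/(-1011 + 3²) = 4049/(-1011 + 9) = 4049/(-1002) = 4049*(-1/1002) = -4049/1002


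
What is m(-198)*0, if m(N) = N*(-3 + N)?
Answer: 0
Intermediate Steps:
m(-198)*0 = -198*(-3 - 198)*0 = -198*(-201)*0 = 39798*0 = 0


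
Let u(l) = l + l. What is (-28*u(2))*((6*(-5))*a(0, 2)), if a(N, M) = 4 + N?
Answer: 13440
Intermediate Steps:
u(l) = 2*l
(-28*u(2))*((6*(-5))*a(0, 2)) = (-56*2)*((6*(-5))*(4 + 0)) = (-28*4)*(-30*4) = -112*(-120) = 13440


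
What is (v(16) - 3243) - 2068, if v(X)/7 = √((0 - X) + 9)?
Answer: -5311 + 7*I*√7 ≈ -5311.0 + 18.52*I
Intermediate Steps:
v(X) = 7*√(9 - X) (v(X) = 7*√((0 - X) + 9) = 7*√(-X + 9) = 7*√(9 - X))
(v(16) - 3243) - 2068 = (7*√(9 - 1*16) - 3243) - 2068 = (7*√(9 - 16) - 3243) - 2068 = (7*√(-7) - 3243) - 2068 = (7*(I*√7) - 3243) - 2068 = (7*I*√7 - 3243) - 2068 = (-3243 + 7*I*√7) - 2068 = -5311 + 7*I*√7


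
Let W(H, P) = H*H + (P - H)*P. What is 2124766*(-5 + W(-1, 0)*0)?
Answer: -10623830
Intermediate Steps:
W(H, P) = H² + P*(P - H)
2124766*(-5 + W(-1, 0)*0) = 2124766*(-5 + ((-1)² + 0² - 1*(-1)*0)*0) = 2124766*(-5 + (1 + 0 + 0)*0) = 2124766*(-5 + 1*0) = 2124766*(-5 + 0) = 2124766*(-5) = -10623830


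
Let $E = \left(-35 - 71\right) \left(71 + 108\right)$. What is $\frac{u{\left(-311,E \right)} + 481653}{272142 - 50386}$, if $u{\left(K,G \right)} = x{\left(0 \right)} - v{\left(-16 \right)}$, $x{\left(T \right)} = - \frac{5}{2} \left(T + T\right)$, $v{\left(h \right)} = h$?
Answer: $\frac{481669}{221756} \approx 2.1721$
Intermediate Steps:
$E = -18974$ ($E = \left(-106\right) 179 = -18974$)
$x{\left(T \right)} = - 5 T$ ($x{\left(T \right)} = \left(-5\right) \frac{1}{2} \cdot 2 T = - \frac{5 \cdot 2 T}{2} = - 5 T$)
$u{\left(K,G \right)} = 16$ ($u{\left(K,G \right)} = \left(-5\right) 0 - -16 = 0 + 16 = 16$)
$\frac{u{\left(-311,E \right)} + 481653}{272142 - 50386} = \frac{16 + 481653}{272142 - 50386} = \frac{481669}{221756}$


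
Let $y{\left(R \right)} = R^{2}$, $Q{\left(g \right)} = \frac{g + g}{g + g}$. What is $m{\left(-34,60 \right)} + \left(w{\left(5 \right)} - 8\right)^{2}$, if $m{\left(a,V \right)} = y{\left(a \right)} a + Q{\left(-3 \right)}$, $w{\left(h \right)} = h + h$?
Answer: $-39299$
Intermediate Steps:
$Q{\left(g \right)} = 1$ ($Q{\left(g \right)} = \frac{2 g}{2 g} = 2 g \frac{1}{2 g} = 1$)
$w{\left(h \right)} = 2 h$
$m{\left(a,V \right)} = 1 + a^{3}$ ($m{\left(a,V \right)} = a^{2} a + 1 = a^{3} + 1 = 1 + a^{3}$)
$m{\left(-34,60 \right)} + \left(w{\left(5 \right)} - 8\right)^{2} = \left(1 + \left(-34\right)^{3}\right) + \left(2 \cdot 5 - 8\right)^{2} = \left(1 - 39304\right) + \left(10 - 8\right)^{2} = -39303 + 2^{2} = -39303 + 4 = -39299$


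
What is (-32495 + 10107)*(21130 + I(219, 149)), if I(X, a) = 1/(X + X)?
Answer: -103599809554/219 ≈ -4.7306e+8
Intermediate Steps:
I(X, a) = 1/(2*X)
(-32495 + 10107)*(21130 + I(219, 149)) = (-32495 + 10107)*(21130 + (½)/219) = -22388*(21130 + (½)*(1/219)) = -22388*(21130 + 1/438) = -22388*9254941/438 = -103599809554/219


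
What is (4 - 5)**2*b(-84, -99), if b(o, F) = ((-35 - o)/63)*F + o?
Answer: -161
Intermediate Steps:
b(o, F) = o + F*(-5/9 - o/63) (b(o, F) = ((-35 - o)*(1/63))*F + o = (-5/9 - o/63)*F + o = F*(-5/9 - o/63) + o = o + F*(-5/9 - o/63))
(4 - 5)**2*b(-84, -99) = (4 - 5)**2*(-84 - 5/9*(-99) - 1/63*(-99)*(-84)) = (-1)**2*(-84 + 55 - 132) = 1*(-161) = -161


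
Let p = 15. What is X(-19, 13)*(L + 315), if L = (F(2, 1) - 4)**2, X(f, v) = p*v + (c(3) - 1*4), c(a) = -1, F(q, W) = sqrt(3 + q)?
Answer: 63840 - 1520*sqrt(5) ≈ 60441.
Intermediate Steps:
X(f, v) = -5 + 15*v (X(f, v) = 15*v + (-1 - 1*4) = 15*v + (-1 - 4) = 15*v - 5 = -5 + 15*v)
L = (-4 + sqrt(5))**2 (L = (sqrt(3 + 2) - 4)**2 = (sqrt(5) - 4)**2 = (-4 + sqrt(5))**2 ≈ 3.1115)
X(-19, 13)*(L + 315) = (-5 + 15*13)*((4 - sqrt(5))**2 + 315) = (-5 + 195)*(315 + (4 - sqrt(5))**2) = 190*(315 + (4 - sqrt(5))**2) = 59850 + 190*(4 - sqrt(5))**2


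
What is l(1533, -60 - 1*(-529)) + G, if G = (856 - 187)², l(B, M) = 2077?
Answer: 449638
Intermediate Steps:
G = 447561 (G = 669² = 447561)
l(1533, -60 - 1*(-529)) + G = 2077 + 447561 = 449638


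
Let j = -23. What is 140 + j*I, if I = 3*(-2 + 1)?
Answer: 209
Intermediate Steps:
I = -3 (I = 3*(-1) = -3)
140 + j*I = 140 - 23*(-3) = 140 + 69 = 209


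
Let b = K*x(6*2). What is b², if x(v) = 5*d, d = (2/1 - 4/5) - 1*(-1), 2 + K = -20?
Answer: 58564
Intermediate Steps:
K = -22 (K = -2 - 20 = -22)
d = 11/5 (d = (2*1 - 4*⅕) + 1 = (2 - ⅘) + 1 = 6/5 + 1 = 11/5 ≈ 2.2000)
x(v) = 11 (x(v) = 5*(11/5) = 11)
b = -242 (b = -22*11 = -242)
b² = (-242)² = 58564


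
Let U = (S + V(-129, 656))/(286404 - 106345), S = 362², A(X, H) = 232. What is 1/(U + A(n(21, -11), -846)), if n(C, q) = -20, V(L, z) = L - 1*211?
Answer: 180059/41904392 ≈ 0.0042969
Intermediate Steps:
V(L, z) = -211 + L (V(L, z) = L - 211 = -211 + L)
S = 131044
U = 130704/180059 (U = (131044 + (-211 - 129))/(286404 - 106345) = (131044 - 340)/180059 = 130704*(1/180059) = 130704/180059 ≈ 0.72589)
1/(U + A(n(21, -11), -846)) = 1/(130704/180059 + 232) = 1/(41904392/180059) = 180059/41904392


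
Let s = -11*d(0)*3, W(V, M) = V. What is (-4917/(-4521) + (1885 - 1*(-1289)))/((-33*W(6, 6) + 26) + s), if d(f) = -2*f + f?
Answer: -434987/23564 ≈ -18.460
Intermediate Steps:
d(f) = -f
s = 0 (s = -(-11)*0*3 = -11*0*3 = 0*3 = 0)
(-4917/(-4521) + (1885 - 1*(-1289)))/((-33*W(6, 6) + 26) + s) = (-4917/(-4521) + (1885 - 1*(-1289)))/((-33*6 + 26) + 0) = (-4917*(-1/4521) + (1885 + 1289))/((-198 + 26) + 0) = (149/137 + 3174)/(-172 + 0) = (434987/137)/(-172) = (434987/137)*(-1/172) = -434987/23564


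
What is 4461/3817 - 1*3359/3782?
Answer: 4050199/14435894 ≈ 0.28056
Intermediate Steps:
4461/3817 - 1*3359/3782 = 4461*(1/3817) - 3359*1/3782 = 4461/3817 - 3359/3782 = 4050199/14435894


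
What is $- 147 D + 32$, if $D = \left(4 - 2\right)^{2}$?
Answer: $-556$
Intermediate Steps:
$D = 4$ ($D = 2^{2} = 4$)
$- 147 D + 32 = \left(-147\right) 4 + 32 = -588 + 32 = -556$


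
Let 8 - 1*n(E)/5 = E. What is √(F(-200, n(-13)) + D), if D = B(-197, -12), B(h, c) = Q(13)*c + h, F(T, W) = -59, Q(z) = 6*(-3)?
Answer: 2*I*√10 ≈ 6.3246*I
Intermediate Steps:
Q(z) = -18
n(E) = 40 - 5*E
B(h, c) = h - 18*c (B(h, c) = -18*c + h = h - 18*c)
D = 19 (D = -197 - 18*(-12) = -197 + 216 = 19)
√(F(-200, n(-13)) + D) = √(-59 + 19) = √(-40) = 2*I*√10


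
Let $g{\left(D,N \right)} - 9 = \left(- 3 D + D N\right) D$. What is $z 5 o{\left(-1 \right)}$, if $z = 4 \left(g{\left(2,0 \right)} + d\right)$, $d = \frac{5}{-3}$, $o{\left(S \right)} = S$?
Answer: $\frac{280}{3} \approx 93.333$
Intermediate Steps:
$g{\left(D,N \right)} = 9 + D \left(- 3 D + D N\right)$ ($g{\left(D,N \right)} = 9 + \left(- 3 D + D N\right) D = 9 + D \left(- 3 D + D N\right)$)
$d = - \frac{5}{3}$ ($d = 5 \left(- \frac{1}{3}\right) = - \frac{5}{3} \approx -1.6667$)
$z = - \frac{56}{3}$ ($z = 4 \left(\left(9 - 3 \cdot 2^{2} + 0 \cdot 2^{2}\right) - \frac{5}{3}\right) = 4 \left(\left(9 - 12 + 0 \cdot 4\right) - \frac{5}{3}\right) = 4 \left(\left(9 - 12 + 0\right) - \frac{5}{3}\right) = 4 \left(-3 - \frac{5}{3}\right) = 4 \left(- \frac{14}{3}\right) = - \frac{56}{3} \approx -18.667$)
$z 5 o{\left(-1 \right)} = - \frac{56 \cdot 5 \left(-1\right)}{3} = \left(- \frac{56}{3}\right) \left(-5\right) = \frac{280}{3}$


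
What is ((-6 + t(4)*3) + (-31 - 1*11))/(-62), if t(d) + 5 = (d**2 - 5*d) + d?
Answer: 63/62 ≈ 1.0161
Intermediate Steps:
t(d) = -5 + d**2 - 4*d (t(d) = -5 + ((d**2 - 5*d) + d) = -5 + (d**2 - 4*d) = -5 + d**2 - 4*d)
((-6 + t(4)*3) + (-31 - 1*11))/(-62) = ((-6 + (-5 + 4**2 - 4*4)*3) + (-31 - 1*11))/(-62) = ((-6 + (-5 + 16 - 16)*3) + (-31 - 11))*(-1/62) = ((-6 - 5*3) - 42)*(-1/62) = ((-6 - 15) - 42)*(-1/62) = (-21 - 42)*(-1/62) = -63*(-1/62) = 63/62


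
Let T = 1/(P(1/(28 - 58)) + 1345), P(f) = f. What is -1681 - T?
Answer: -67826699/40349 ≈ -1681.0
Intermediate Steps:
T = 30/40349 (T = 1/(1/(28 - 58) + 1345) = 1/(1/(-30) + 1345) = 1/(-1/30 + 1345) = 1/(40349/30) = 30/40349 ≈ 0.00074351)
-1681 - T = -1681 - 1*30/40349 = -1681 - 30/40349 = -67826699/40349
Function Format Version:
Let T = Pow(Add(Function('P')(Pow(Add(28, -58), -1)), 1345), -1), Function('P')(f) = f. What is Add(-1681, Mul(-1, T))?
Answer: Rational(-67826699, 40349) ≈ -1681.0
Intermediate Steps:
T = Rational(30, 40349) (T = Pow(Add(Pow(Add(28, -58), -1), 1345), -1) = Pow(Add(Pow(-30, -1), 1345), -1) = Pow(Add(Rational(-1, 30), 1345), -1) = Pow(Rational(40349, 30), -1) = Rational(30, 40349) ≈ 0.00074351)
Add(-1681, Mul(-1, T)) = Add(-1681, Mul(-1, Rational(30, 40349))) = Add(-1681, Rational(-30, 40349)) = Rational(-67826699, 40349)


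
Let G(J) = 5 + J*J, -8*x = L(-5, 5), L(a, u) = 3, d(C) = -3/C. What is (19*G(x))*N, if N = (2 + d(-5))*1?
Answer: 81263/320 ≈ 253.95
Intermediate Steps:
x = -3/8 (x = -⅛*3 = -3/8 ≈ -0.37500)
N = 13/5 (N = (2 - 3/(-5))*1 = (2 - 3*(-⅕))*1 = (2 + ⅗)*1 = (13/5)*1 = 13/5 ≈ 2.6000)
G(J) = 5 + J²
(19*G(x))*N = (19*(5 + (-3/8)²))*(13/5) = (19*(5 + 9/64))*(13/5) = (19*(329/64))*(13/5) = (6251/64)*(13/5) = 81263/320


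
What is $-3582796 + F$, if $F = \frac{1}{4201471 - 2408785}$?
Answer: $- \frac{6422828230055}{1792686} \approx -3.5828 \cdot 10^{6}$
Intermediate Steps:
$F = \frac{1}{1792686} \approx 5.5782 \cdot 10^{-7}$
$-3582796 + F = -3582796 + \frac{1}{1792686} = - \frac{6422828230055}{1792686}$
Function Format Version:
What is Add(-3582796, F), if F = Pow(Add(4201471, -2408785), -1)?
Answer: Rational(-6422828230055, 1792686) ≈ -3.5828e+6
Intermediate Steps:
F = Rational(1, 1792686) (F = Pow(1792686, -1) = Rational(1, 1792686) ≈ 5.5782e-7)
Add(-3582796, F) = Add(-3582796, Rational(1, 1792686)) = Rational(-6422828230055, 1792686)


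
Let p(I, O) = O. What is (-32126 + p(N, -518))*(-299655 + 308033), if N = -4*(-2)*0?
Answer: -273491432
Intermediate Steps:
N = 0 (N = 8*0 = 0)
(-32126 + p(N, -518))*(-299655 + 308033) = (-32126 - 518)*(-299655 + 308033) = -32644*8378 = -273491432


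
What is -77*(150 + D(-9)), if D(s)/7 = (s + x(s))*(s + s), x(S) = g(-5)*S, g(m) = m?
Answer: 337722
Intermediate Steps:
x(S) = -5*S
D(s) = -56*s**2 (D(s) = 7*((s - 5*s)*(s + s)) = 7*((-4*s)*(2*s)) = 7*(-8*s**2) = -56*s**2)
-77*(150 + D(-9)) = -77*(150 - 56*(-9)**2) = -77*(150 - 56*81) = -77*(150 - 4536) = -77*(-4386) = 337722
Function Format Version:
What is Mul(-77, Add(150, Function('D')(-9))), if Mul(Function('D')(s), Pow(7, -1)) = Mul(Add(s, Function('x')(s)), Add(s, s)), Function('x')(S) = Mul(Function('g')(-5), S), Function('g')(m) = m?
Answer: 337722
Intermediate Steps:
Function('x')(S) = Mul(-5, S)
Function('D')(s) = Mul(-56, Pow(s, 2)) (Function('D')(s) = Mul(7, Mul(Add(s, Mul(-5, s)), Add(s, s))) = Mul(7, Mul(Mul(-4, s), Mul(2, s))) = Mul(7, Mul(-8, Pow(s, 2))) = Mul(-56, Pow(s, 2)))
Mul(-77, Add(150, Function('D')(-9))) = Mul(-77, Add(150, Mul(-56, Pow(-9, 2)))) = Mul(-77, Add(150, Mul(-56, 81))) = Mul(-77, Add(150, -4536)) = Mul(-77, -4386) = 337722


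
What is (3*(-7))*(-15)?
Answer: 315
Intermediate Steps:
(3*(-7))*(-15) = -21*(-15) = 315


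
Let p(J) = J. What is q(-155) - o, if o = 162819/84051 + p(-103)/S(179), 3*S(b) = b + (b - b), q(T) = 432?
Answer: 721813654/1671681 ≈ 431.79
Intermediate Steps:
S(b) = b/3 (S(b) = (b + (b - b))/3 = (b + 0)/3 = b/3)
o = 352538/1671681 (o = 162819/84051 - 103/((1/3)*179) = 162819*(1/84051) - 103/179/3 = 18091/9339 - 103*3/179 = 18091/9339 - 309/179 = 352538/1671681 ≈ 0.21089)
q(-155) - o = 432 - 1*352538/1671681 = 432 - 352538/1671681 = 721813654/1671681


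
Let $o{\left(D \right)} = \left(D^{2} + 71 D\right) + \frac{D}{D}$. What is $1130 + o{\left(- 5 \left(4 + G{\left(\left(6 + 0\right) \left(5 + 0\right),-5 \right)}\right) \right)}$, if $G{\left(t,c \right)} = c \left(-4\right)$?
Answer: $7011$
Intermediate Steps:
$G{\left(t,c \right)} = - 4 c$
$o{\left(D \right)} = 1 + D^{2} + 71 D$ ($o{\left(D \right)} = \left(D^{2} + 71 D\right) + 1 = 1 + D^{2} + 71 D$)
$1130 + o{\left(- 5 \left(4 + G{\left(\left(6 + 0\right) \left(5 + 0\right),-5 \right)}\right) \right)} = 1130 + \left(1 + \left(- 5 \left(4 - -20\right)\right)^{2} + 71 \left(- 5 \left(4 - -20\right)\right)\right) = 1130 + \left(1 + \left(- 5 \left(4 + 20\right)\right)^{2} + 71 \left(- 5 \left(4 + 20\right)\right)\right) = 1130 + \left(1 + \left(\left(-5\right) 24\right)^{2} + 71 \left(\left(-5\right) 24\right)\right) = 1130 + \left(1 + \left(-120\right)^{2} + 71 \left(-120\right)\right) = 1130 + \left(1 + 14400 - 8520\right) = 1130 + 5881 = 7011$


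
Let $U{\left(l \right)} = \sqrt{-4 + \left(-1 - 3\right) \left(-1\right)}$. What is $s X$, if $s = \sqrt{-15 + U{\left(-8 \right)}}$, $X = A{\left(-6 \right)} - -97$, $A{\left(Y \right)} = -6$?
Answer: $91 i \sqrt{15} \approx 352.44 i$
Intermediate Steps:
$U{\left(l \right)} = 0$ ($U{\left(l \right)} = \sqrt{-4 - -4} = \sqrt{-4 + 4} = \sqrt{0} = 0$)
$X = 91$ ($X = -6 - -97 = -6 + 97 = 91$)
$s = i \sqrt{15}$ ($s = \sqrt{-15 + 0} = \sqrt{-15} = i \sqrt{15} \approx 3.873 i$)
$s X = i \sqrt{15} \cdot 91 = 91 i \sqrt{15}$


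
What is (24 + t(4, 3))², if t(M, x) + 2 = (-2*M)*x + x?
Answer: 1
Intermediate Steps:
t(M, x) = -2 + x - 2*M*x (t(M, x) = -2 + ((-2*M)*x + x) = -2 + (-2*M*x + x) = -2 + (x - 2*M*x) = -2 + x - 2*M*x)
(24 + t(4, 3))² = (24 + (-2 + 3 - 2*4*3))² = (24 + (-2 + 3 - 24))² = (24 - 23)² = 1² = 1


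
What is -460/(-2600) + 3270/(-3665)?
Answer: -68161/95290 ≈ -0.71530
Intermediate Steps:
-460/(-2600) + 3270/(-3665) = -460*(-1/2600) + 3270*(-1/3665) = 23/130 - 654/733 = -68161/95290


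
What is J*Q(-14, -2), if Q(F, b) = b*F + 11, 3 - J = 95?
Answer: -3588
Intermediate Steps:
J = -92 (J = 3 - 1*95 = 3 - 95 = -92)
Q(F, b) = 11 + F*b (Q(F, b) = F*b + 11 = 11 + F*b)
J*Q(-14, -2) = -92*(11 - 14*(-2)) = -92*(11 + 28) = -92*39 = -3588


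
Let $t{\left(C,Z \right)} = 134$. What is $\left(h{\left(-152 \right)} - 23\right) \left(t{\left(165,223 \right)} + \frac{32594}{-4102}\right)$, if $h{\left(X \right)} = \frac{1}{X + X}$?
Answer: $- \frac{258278463}{89072} \approx -2899.7$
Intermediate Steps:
$h{\left(X \right)} = \frac{1}{2 X}$
$\left(h{\left(-152 \right)} - 23\right) \left(t{\left(165,223 \right)} + \frac{32594}{-4102}\right) = \left(\frac{1}{2 \left(-152\right)} - 23\right) \left(134 + \frac{32594}{-4102}\right) = \left(\frac{1}{2} \left(- \frac{1}{152}\right) - 23\right) \left(134 + 32594 \left(- \frac{1}{4102}\right)\right) = \left(- \frac{1}{304} - 23\right) \left(134 - \frac{16297}{2051}\right) = \left(- \frac{6993}{304}\right) \frac{258537}{2051} = - \frac{258278463}{89072}$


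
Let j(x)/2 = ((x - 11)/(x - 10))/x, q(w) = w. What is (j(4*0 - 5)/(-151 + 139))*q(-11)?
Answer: -88/225 ≈ -0.39111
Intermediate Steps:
j(x) = 2*(-11 + x)/(x*(-10 + x)) (j(x) = 2*(((x - 11)/(x - 10))/x) = 2*(((-11 + x)/(-10 + x))/x) = 2*((-11 + x)/(x*(-10 + x))) = 2*(-11 + x)/(x*(-10 + x)))
(j(4*0 - 5)/(-151 + 139))*q(-11) = ((2*(-11 + (4*0 - 5))/((4*0 - 5)*(-10 + (4*0 - 5))))/(-151 + 139))*(-11) = ((2*(-11 + (0 - 5))/((0 - 5)*(-10 + (0 - 5))))/(-12))*(-11) = ((2*(-11 - 5)/(-5*(-10 - 5)))*(-1/12))*(-11) = ((2*(-⅕)*(-16)/(-15))*(-1/12))*(-11) = ((2*(-⅕)*(-1/15)*(-16))*(-1/12))*(-11) = -32/75*(-1/12)*(-11) = (8/225)*(-11) = -88/225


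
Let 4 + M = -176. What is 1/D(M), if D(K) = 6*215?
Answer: 1/1290 ≈ 0.00077519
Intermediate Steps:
M = -180 (M = -4 - 176 = -180)
D(K) = 1290
1/D(M) = 1/1290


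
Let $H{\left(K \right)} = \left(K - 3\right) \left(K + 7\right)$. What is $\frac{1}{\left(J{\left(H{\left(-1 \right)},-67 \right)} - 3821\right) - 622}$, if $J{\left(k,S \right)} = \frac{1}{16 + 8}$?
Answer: $- \frac{24}{106631} \approx -0.00022508$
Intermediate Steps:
$H{\left(K \right)} = \left(-3 + K\right) \left(7 + K\right)$
$J{\left(k,S \right)} = \frac{1}{24}$
$\frac{1}{\left(J{\left(H{\left(-1 \right)},-67 \right)} - 3821\right) - 622} = \frac{1}{\left(\frac{1}{24} - 3821\right) - 622} = \frac{1}{- \frac{91703}{24} - 622} = \frac{1}{- \frac{106631}{24}} = - \frac{24}{106631}$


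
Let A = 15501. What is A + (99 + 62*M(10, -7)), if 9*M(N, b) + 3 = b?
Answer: 139780/9 ≈ 15531.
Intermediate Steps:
M(N, b) = -⅓ + b/9
A + (99 + 62*M(10, -7)) = 15501 + (99 + 62*(-⅓ + (⅑)*(-7))) = 15501 + (99 + 62*(-⅓ - 7/9)) = 15501 + (99 + 62*(-10/9)) = 15501 + (99 - 620/9) = 15501 + 271/9 = 139780/9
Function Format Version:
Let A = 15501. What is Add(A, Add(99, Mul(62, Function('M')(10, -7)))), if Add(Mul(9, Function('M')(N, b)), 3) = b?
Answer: Rational(139780, 9) ≈ 15531.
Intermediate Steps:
Function('M')(N, b) = Add(Rational(-1, 3), Mul(Rational(1, 9), b))
Add(A, Add(99, Mul(62, Function('M')(10, -7)))) = Add(15501, Add(99, Mul(62, Add(Rational(-1, 3), Mul(Rational(1, 9), -7))))) = Add(15501, Add(99, Mul(62, Add(Rational(-1, 3), Rational(-7, 9))))) = Add(15501, Add(99, Mul(62, Rational(-10, 9)))) = Add(15501, Add(99, Rational(-620, 9))) = Add(15501, Rational(271, 9)) = Rational(139780, 9)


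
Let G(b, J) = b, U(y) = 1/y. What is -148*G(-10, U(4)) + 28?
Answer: 1508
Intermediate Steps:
U(y) = 1/y
-148*G(-10, U(4)) + 28 = -148*(-10) + 28 = 1480 + 28 = 1508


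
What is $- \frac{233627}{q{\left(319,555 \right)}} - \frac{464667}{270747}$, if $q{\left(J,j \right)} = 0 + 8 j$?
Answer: $- \frac{2419145587}{44522840} \approx -54.335$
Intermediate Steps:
$q{\left(J,j \right)} = 8 j$
$- \frac{233627}{q{\left(319,555 \right)}} - \frac{464667}{270747} = - \frac{233627}{8 \cdot 555} - \frac{464667}{270747} = - \frac{233627}{4440} - \frac{154889}{90249} = - \frac{2419145587}{44522840}$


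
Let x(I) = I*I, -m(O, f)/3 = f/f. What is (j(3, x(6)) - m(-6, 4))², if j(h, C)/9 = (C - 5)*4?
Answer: 1252161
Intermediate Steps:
m(O, f) = -3 (m(O, f) = -3*f/f = -3*1 = -3)
x(I) = I²
j(h, C) = -180 + 36*C (j(h, C) = 9*((C - 5)*4) = 9*((-5 + C)*4) = 9*(-20 + 4*C) = -180 + 36*C)
(j(3, x(6)) - m(-6, 4))² = ((-180 + 36*6²) - 1*(-3))² = ((-180 + 36*36) + 3)² = ((-180 + 1296) + 3)² = (1116 + 3)² = 1119² = 1252161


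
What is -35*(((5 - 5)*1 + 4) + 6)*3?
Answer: -1050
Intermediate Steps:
-35*(((5 - 5)*1 + 4) + 6)*3 = -35*((0*1 + 4) + 6)*3 = -35*((0 + 4) + 6)*3 = -35*(4 + 6)*3 = -35*10*3 = -350*3 = -1050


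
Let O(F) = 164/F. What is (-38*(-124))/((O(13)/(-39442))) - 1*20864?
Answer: -14752932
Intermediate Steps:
(-38*(-124))/((O(13)/(-39442))) - 1*20864 = (-38*(-124))/(((164/13)/(-39442))) - 1*20864 = 4712/(((164*(1/13))*(-1/39442))) - 20864 = 4712/(((164/13)*(-1/39442))) - 20864 = 4712/(-2/6253) - 20864 = 4712*(-6253/2) - 20864 = -14732068 - 20864 = -14752932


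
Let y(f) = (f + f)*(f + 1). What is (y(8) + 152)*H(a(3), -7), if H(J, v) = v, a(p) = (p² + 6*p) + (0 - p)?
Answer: -2072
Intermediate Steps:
a(p) = p² + 5*p (a(p) = (p² + 6*p) - p = p² + 5*p)
y(f) = 2*f*(1 + f) (y(f) = (2*f)*(1 + f) = 2*f*(1 + f))
(y(8) + 152)*H(a(3), -7) = (2*8*(1 + 8) + 152)*(-7) = (2*8*9 + 152)*(-7) = (144 + 152)*(-7) = 296*(-7) = -2072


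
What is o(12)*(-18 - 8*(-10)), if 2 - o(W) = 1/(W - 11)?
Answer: 62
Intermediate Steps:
o(W) = 2 - 1/(-11 + W) (o(W) = 2 - 1/(W - 11) = 2 - 1/(-11 + W))
o(12)*(-18 - 8*(-10)) = ((-23 + 2*12)/(-11 + 12))*(-18 - 8*(-10)) = ((-23 + 24)/1)*(-18 + 80) = (1*1)*62 = 1*62 = 62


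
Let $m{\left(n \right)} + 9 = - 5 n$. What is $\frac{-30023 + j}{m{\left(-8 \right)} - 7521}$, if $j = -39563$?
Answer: $\frac{34793}{3745} \approx 9.2905$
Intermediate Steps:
$m{\left(n \right)} = -9 - 5 n$
$\frac{-30023 + j}{m{\left(-8 \right)} - 7521} = \frac{-30023 - 39563}{\left(-9 - -40\right) - 7521} = - \frac{69586}{\left(-9 + 40\right) - 7521} = - \frac{69586}{31 - 7521} = - \frac{69586}{-7490} = \left(-69586\right) \left(- \frac{1}{7490}\right) = \frac{34793}{3745}$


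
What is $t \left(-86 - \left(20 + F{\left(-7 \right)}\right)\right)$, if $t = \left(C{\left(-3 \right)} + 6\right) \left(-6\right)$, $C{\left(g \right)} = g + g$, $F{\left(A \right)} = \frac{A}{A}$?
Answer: $0$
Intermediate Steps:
$F{\left(A \right)} = 1$
$C{\left(g \right)} = 2 g$
$t = 0$ ($t = \left(2 \left(-3\right) + 6\right) \left(-6\right) = \left(-6 + 6\right) \left(-6\right) = 0 \left(-6\right) = 0$)
$t \left(-86 - \left(20 + F{\left(-7 \right)}\right)\right) = 0 \left(-86 + \left(\left(-21 + 1\right) - 1\right)\right) = 0 \left(-86 - 21\right) = 0 \left(-107\right) = 0$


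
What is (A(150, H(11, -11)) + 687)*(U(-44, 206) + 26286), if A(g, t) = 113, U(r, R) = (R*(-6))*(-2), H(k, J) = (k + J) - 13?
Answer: 23006400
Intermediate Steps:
H(k, J) = -13 + J + k (H(k, J) = (J + k) - 13 = -13 + J + k)
U(r, R) = 12*R (U(r, R) = -6*R*(-2) = 12*R)
(A(150, H(11, -11)) + 687)*(U(-44, 206) + 26286) = (113 + 687)*(12*206 + 26286) = 800*(2472 + 26286) = 800*28758 = 23006400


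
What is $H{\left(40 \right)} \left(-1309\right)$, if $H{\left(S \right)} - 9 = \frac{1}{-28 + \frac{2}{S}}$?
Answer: $- \frac{6559399}{559} \approx -11734.0$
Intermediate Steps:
$H{\left(S \right)} = 9 + \frac{1}{-28 + \frac{2}{S}}$
$H{\left(40 \right)} \left(-1309\right) = \frac{-18 + 251 \cdot 40}{2 \left(-1 + 14 \cdot 40\right)} \left(-1309\right) = \frac{-18 + 10040}{2 \left(-1 + 560\right)} \left(-1309\right) = \frac{1}{2} \cdot \frac{1}{559} \cdot 10022 \left(-1309\right) = \frac{5011}{559} \left(-1309\right) = - \frac{6559399}{559}$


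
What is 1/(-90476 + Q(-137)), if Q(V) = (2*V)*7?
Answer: -1/92394 ≈ -1.0823e-5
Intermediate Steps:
Q(V) = 14*V
1/(-90476 + Q(-137)) = 1/(-90476 + 14*(-137)) = 1/(-90476 - 1918) = 1/(-92394) = -1/92394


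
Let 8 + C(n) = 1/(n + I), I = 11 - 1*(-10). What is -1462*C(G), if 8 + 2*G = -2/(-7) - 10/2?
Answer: 2377212/205 ≈ 11596.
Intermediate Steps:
I = 21 (I = 11 + 10 = 21)
G = -89/14 (G = -4 + (-2/(-7) - 10/2)/2 = -4 + (-2*(-⅐) - 10*½)/2 = -4 + (2/7 - 5)/2 = -4 + (½)*(-33/7) = -4 - 33/14 = -89/14 ≈ -6.3571)
C(n) = -8 + 1/(21 + n) (C(n) = -8 + 1/(n + 21) = -8 + 1/(21 + n))
-1462*C(G) = -1462*(-167 - 8*(-89/14))/(21 - 89/14) = -1462*(-167 + 356/7)/205/14 = -20468*(-813)/(205*7) = -1462*(-1626/205) = 2377212/205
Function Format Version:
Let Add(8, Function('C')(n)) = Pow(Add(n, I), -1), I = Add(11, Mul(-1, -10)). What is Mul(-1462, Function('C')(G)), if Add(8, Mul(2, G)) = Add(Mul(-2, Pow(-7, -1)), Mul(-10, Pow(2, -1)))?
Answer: Rational(2377212, 205) ≈ 11596.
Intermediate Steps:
I = 21 (I = Add(11, 10) = 21)
G = Rational(-89, 14) (G = Add(-4, Mul(Rational(1, 2), Add(Mul(-2, Pow(-7, -1)), Mul(-10, Pow(2, -1))))) = Add(-4, Mul(Rational(1, 2), Add(Mul(-2, Rational(-1, 7)), Mul(-10, Rational(1, 2))))) = Add(-4, Mul(Rational(1, 2), Add(Rational(2, 7), -5))) = Add(-4, Mul(Rational(1, 2), Rational(-33, 7))) = Add(-4, Rational(-33, 14)) = Rational(-89, 14) ≈ -6.3571)
Function('C')(n) = Add(-8, Pow(Add(21, n), -1)) (Function('C')(n) = Add(-8, Pow(Add(n, 21), -1)) = Add(-8, Pow(Add(21, n), -1)))
Mul(-1462, Function('C')(G)) = Mul(-1462, Mul(Pow(Add(21, Rational(-89, 14)), -1), Add(-167, Mul(-8, Rational(-89, 14))))) = Mul(-1462, Mul(Pow(Rational(205, 14), -1), Add(-167, Rational(356, 7)))) = Mul(-1462, Mul(Rational(14, 205), Rational(-813, 7))) = Mul(-1462, Rational(-1626, 205)) = Rational(2377212, 205)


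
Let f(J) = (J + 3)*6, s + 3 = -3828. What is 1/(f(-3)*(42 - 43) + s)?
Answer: -1/3831 ≈ -0.00026103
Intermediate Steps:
s = -3831 (s = -3 - 3828 = -3831)
f(J) = 18 + 6*J (f(J) = (3 + J)*6 = 18 + 6*J)
1/(f(-3)*(42 - 43) + s) = 1/((18 + 6*(-3))*(42 - 43) - 3831) = 1/((18 - 18)*(-1) - 3831) = 1/(0*(-1) - 3831) = 1/(0 - 3831) = 1/(-3831) = -1/3831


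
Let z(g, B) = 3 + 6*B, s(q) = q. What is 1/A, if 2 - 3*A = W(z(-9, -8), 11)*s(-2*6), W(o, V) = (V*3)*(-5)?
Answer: -3/1978 ≈ -0.0015167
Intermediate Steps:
W(o, V) = -15*V (W(o, V) = (3*V)*(-5) = -15*V)
A = -1978/3 (A = 2/3 - (-15*11)*(-2*6)/3 = 2/3 - (-55)*(-12) = 2/3 - 1/3*1980 = 2/3 - 660 = -1978/3 ≈ -659.33)
1/A = 1/(-1978/3) = -3/1978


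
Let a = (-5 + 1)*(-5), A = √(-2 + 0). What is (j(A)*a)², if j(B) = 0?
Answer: 0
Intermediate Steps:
A = I*√2 (A = √(-2) = I*√2 ≈ 1.4142*I)
a = 20 (a = -4*(-5) = 20)
(j(A)*a)² = (0*20)² = 0² = 0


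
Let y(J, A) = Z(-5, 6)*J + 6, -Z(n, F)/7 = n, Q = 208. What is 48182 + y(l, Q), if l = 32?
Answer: 49308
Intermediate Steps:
Z(n, F) = -7*n
y(J, A) = 6 + 35*J (y(J, A) = (-7*(-5))*J + 6 = 35*J + 6 = 6 + 35*J)
48182 + y(l, Q) = 48182 + (6 + 35*32) = 48182 + (6 + 1120) = 48182 + 1126 = 49308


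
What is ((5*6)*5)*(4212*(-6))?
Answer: -3790800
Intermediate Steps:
((5*6)*5)*(4212*(-6)) = (30*5)*(-25272) = 150*(-25272) = -3790800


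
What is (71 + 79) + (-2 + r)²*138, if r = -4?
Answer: 5118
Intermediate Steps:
(71 + 79) + (-2 + r)²*138 = (71 + 79) + (-2 - 4)²*138 = 150 + (-6)²*138 = 150 + 36*138 = 150 + 4968 = 5118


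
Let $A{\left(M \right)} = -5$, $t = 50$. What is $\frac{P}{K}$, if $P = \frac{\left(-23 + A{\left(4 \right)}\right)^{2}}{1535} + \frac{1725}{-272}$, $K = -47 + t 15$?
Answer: $- \frac{2434627}{293516560} \approx -0.0082947$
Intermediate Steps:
$K = 703$ ($K = -47 + 50 \cdot 15 = -47 + 750 = 703$)
$P = - \frac{2434627}{417520}$ ($P = \frac{\left(-23 - 5\right)^{2}}{1535} + \frac{1725}{-272} = \left(-28\right)^{2} \cdot \frac{1}{1535} + 1725 \left(- \frac{1}{272}\right) = 784 \cdot \frac{1}{1535} - \frac{1725}{272} = \frac{784}{1535} - \frac{1725}{272} = - \frac{2434627}{417520} \approx -5.8312$)
$\frac{P}{K} = - \frac{2434627}{417520 \cdot 703} = \left(- \frac{2434627}{417520}\right) \frac{1}{703} = - \frac{2434627}{293516560}$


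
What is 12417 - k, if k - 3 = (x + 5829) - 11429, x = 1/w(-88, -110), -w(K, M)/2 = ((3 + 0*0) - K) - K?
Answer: 6449013/358 ≈ 18014.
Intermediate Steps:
w(K, M) = -6 + 4*K (w(K, M) = -2*(((3 + 0*0) - K) - K) = -2*(((3 + 0) - K) - K) = -2*((3 - K) - K) = -2*(3 - 2*K) = -6 + 4*K)
x = -1/358 (x = 1/(-6 + 4*(-88)) = 1/(-6 - 352) = 1/(-358) = -1/358 ≈ -0.0027933)
k = -2003727/358 (k = 3 + ((-1/358 + 5829) - 11429) = 3 + (2086781/358 - 11429) = 3 - 2004801/358 = -2003727/358 ≈ -5597.0)
12417 - k = 12417 - 1*(-2003727/358) = 12417 + 2003727/358 = 6449013/358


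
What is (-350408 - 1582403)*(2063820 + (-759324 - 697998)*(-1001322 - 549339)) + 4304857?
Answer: -4367794233992599025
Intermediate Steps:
(-350408 - 1582403)*(2063820 + (-759324 - 697998)*(-1001322 - 549339)) + 4304857 = -1932811*(2063820 - 1457322*(-1550661)) + 4304857 = -1932811*(2063820 + 2259812389842) + 4304857 = -1932811*2259814453662 + 4304857 = -4367794233996903882 + 4304857 = -4367794233992599025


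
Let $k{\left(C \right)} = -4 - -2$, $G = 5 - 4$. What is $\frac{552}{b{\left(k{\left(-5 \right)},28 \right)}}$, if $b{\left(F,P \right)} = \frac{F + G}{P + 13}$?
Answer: $-22632$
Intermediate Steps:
$G = 1$ ($G = 5 - 4 = 1$)
$k{\left(C \right)} = -2$ ($k{\left(C \right)} = -4 + 2 = -2$)
$b{\left(F,P \right)} = \frac{1 + F}{13 + P}$ ($b{\left(F,P \right)} = \frac{F + 1}{P + 13} = \frac{1 + F}{13 + P}$)
$\frac{552}{b{\left(k{\left(-5 \right)},28 \right)}} = \frac{552}{\frac{1}{13 + 28} \left(1 - 2\right)} = \frac{552}{\frac{1}{41} \left(-1\right)} = \frac{552}{- \frac{1}{41}} = 552 \left(-41\right) = -22632$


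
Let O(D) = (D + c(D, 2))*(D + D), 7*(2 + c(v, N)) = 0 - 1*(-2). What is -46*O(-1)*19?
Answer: -33212/7 ≈ -4744.6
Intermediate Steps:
c(v, N) = -12/7 (c(v, N) = -2 + (0 - 1*(-2))/7 = -2 + (0 + 2)/7 = -2 + (1/7)*2 = -2 + 2/7 = -12/7)
O(D) = 2*D*(-12/7 + D) (O(D) = (D - 12/7)*(D + D) = (-12/7 + D)*(2*D) = 2*D*(-12/7 + D))
-46*O(-1)*19 = -92*(-1)*(-12 + 7*(-1))/7*19 = -92*(-1)*(-12 - 7)/7*19 = -92*(-1)*(-19)/7*19 = -46*38/7*19 = -1748/7*19 = -33212/7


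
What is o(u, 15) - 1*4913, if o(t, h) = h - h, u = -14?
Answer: -4913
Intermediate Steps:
o(t, h) = 0
o(u, 15) - 1*4913 = 0 - 1*4913 = 0 - 4913 = -4913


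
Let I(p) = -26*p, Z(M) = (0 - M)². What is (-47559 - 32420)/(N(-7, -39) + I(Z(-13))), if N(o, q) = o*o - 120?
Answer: 79979/4465 ≈ 17.912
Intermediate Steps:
Z(M) = M² (Z(M) = (-M)² = M²)
N(o, q) = -120 + o² (N(o, q) = o² - 120 = -120 + o²)
(-47559 - 32420)/(N(-7, -39) + I(Z(-13))) = (-47559 - 32420)/((-120 + (-7)²) - 26*(-13)²) = -79979/((-120 + 49) - 26*169) = -79979/(-71 - 4394) = -79979/(-4465) = -79979*(-1/4465) = 79979/4465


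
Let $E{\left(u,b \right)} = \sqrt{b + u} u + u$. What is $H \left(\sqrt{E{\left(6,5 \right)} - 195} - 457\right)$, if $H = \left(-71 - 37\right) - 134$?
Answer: $110594 - 242 \sqrt{-189 + 6 \sqrt{11}} \approx 1.1059 \cdot 10^{5} - 3146.9 i$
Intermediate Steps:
$H = -242$ ($H = -108 - 134 = -242$)
$E{\left(u,b \right)} = u + u \sqrt{b + u}$ ($E{\left(u,b \right)} = u \sqrt{b + u} + u = u + u \sqrt{b + u}$)
$H \left(\sqrt{E{\left(6,5 \right)} - 195} - 457\right) = - 242 \left(\sqrt{6 \left(1 + \sqrt{5 + 6}\right) - 195} - 457\right) = - 242 \left(\sqrt{6 \left(1 + \sqrt{11}\right) - 195} - 457\right) = - 242 \left(\sqrt{\left(6 + 6 \sqrt{11}\right) - 195} - 457\right) = - 242 \left(\sqrt{-189 + 6 \sqrt{11}} - 457\right) = - 242 \left(-457 + \sqrt{-189 + 6 \sqrt{11}}\right) = 110594 - 242 \sqrt{-189 + 6 \sqrt{11}}$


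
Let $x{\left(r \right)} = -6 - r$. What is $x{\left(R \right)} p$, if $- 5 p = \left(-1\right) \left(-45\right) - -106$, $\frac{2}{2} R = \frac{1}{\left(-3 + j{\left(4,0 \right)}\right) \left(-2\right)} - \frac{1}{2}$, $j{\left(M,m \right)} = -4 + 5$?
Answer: $\frac{3473}{20} \approx 173.65$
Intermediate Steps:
$j{\left(M,m \right)} = 1$
$R = - \frac{1}{4}$ ($R = \frac{1}{\left(-3 + 1\right) \left(-2\right)} - \frac{1}{2} = \frac{1}{-2} \left(- \frac{1}{2}\right) - \frac{1}{2} = \left(- \frac{1}{2}\right) \left(- \frac{1}{2}\right) - \frac{1}{2} = \frac{1}{4} - \frac{1}{2} = - \frac{1}{4} \approx -0.25$)
$p = - \frac{151}{5}$ ($p = - \frac{\left(-1\right) \left(-45\right) - -106}{5} = - \frac{45 + 106}{5} = \left(- \frac{1}{5}\right) 151 = - \frac{151}{5} \approx -30.2$)
$x{\left(R \right)} p = \left(-6 - - \frac{1}{4}\right) \left(- \frac{151}{5}\right) = \left(-6 + \frac{1}{4}\right) \left(- \frac{151}{5}\right) = \left(- \frac{23}{4}\right) \left(- \frac{151}{5}\right) = \frac{3473}{20}$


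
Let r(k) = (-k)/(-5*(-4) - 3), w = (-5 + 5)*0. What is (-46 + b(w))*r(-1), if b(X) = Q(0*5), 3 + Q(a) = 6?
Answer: -43/17 ≈ -2.5294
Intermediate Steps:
w = 0 (w = 0*0 = 0)
Q(a) = 3 (Q(a) = -3 + 6 = 3)
r(k) = -k/17 (r(k) = (-k)/(20 - 3) = -k/17)
b(X) = 3
(-46 + b(w))*r(-1) = (-46 + 3)*(-1/17*(-1)) = -43*1/17 = -43/17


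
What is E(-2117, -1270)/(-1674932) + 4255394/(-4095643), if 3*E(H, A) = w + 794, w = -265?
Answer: -21384653344771/20579770563828 ≈ -1.0391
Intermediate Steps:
E(H, A) = 529/3 (E(H, A) = (-265 + 794)/3 = (⅓)*529 = 529/3)
E(-2117, -1270)/(-1674932) + 4255394/(-4095643) = (529/3)/(-1674932) + 4255394/(-4095643) = (529/3)*(-1/1674932) + 4255394*(-1/4095643) = -529/5024796 - 4255394/4095643 = -21384653344771/20579770563828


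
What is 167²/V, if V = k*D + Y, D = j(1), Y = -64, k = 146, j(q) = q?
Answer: 27889/82 ≈ 340.11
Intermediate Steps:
D = 1
V = 82 (V = 146*1 - 64 = 146 - 64 = 82)
167²/V = 167²/82 = 27889*(1/82) = 27889/82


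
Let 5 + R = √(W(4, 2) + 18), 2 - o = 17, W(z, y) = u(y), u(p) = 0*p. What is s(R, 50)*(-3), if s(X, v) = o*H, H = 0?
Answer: 0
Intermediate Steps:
u(p) = 0
W(z, y) = 0
o = -15 (o = 2 - 1*17 = 2 - 17 = -15)
R = -5 + 3*√2 (R = -5 + √(0 + 18) = -5 + √18 = -5 + 3*√2 ≈ -0.75736)
s(X, v) = 0 (s(X, v) = -15*0 = 0)
s(R, 50)*(-3) = 0*(-3) = 0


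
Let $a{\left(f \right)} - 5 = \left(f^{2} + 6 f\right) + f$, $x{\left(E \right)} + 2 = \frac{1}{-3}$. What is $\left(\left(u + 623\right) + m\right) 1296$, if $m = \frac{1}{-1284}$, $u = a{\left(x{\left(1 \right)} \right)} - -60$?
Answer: $\frac{93896244}{107} \approx 8.7754 \cdot 10^{5}$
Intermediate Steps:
$x{\left(E \right)} = - \frac{7}{3}$ ($x{\left(E \right)} = -2 + \frac{1}{-3} = -2 - \frac{1}{3} = - \frac{7}{3}$)
$a{\left(f \right)} = 5 + f^{2} + 7 f$ ($a{\left(f \right)} = 5 + \left(\left(f^{2} + 6 f\right) + f\right) = 5 + \left(f^{2} + 7 f\right) = 5 + f^{2} + 7 f$)
$u = \frac{487}{9}$ ($u = \left(5 + \left(- \frac{7}{3}\right)^{2} + 7 \left(- \frac{7}{3}\right)\right) - -60 = \left(5 + \frac{49}{9} - \frac{49}{3}\right) + 60 = - \frac{53}{9} + 60 = \frac{487}{9} \approx 54.111$)
$m = - \frac{1}{1284} \approx -0.00077882$
$\left(\left(u + 623\right) + m\right) 1296 = \left(\left(\frac{487}{9} + 623\right) - \frac{1}{1284}\right) 1296 = \left(\frac{6094}{9} - \frac{1}{1284}\right) 1296 = \frac{2608229}{3852} \cdot 1296 = \frac{93896244}{107}$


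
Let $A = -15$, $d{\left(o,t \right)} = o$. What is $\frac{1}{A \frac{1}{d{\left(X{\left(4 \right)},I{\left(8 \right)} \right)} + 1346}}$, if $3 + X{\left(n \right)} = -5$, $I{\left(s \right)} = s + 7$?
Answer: $- \frac{446}{5} \approx -89.2$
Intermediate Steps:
$I{\left(s \right)} = 7 + s$
$X{\left(n \right)} = -8$ ($X{\left(n \right)} = -3 - 5 = -8$)
$\frac{1}{A \frac{1}{d{\left(X{\left(4 \right)},I{\left(8 \right)} \right)} + 1346}} = \frac{1}{\left(-15\right) \frac{1}{-8 + 1346}} = \frac{1}{\left(-15\right) \frac{1}{1338}} = \frac{1}{- \frac{5}{446}} = - \frac{446}{5}$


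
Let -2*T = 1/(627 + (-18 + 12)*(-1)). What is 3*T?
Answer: -1/422 ≈ -0.0023697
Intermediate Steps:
T = -1/1266 (T = -1/(2*(627 + (-18 + 12)*(-1))) = -1/(2*(627 - 6*(-1))) = -1/(2*(627 + 6)) = -1/2/633 = -1/2*1/633 = -1/1266 ≈ -0.00078989)
3*T = 3*(-1/1266) = -1/422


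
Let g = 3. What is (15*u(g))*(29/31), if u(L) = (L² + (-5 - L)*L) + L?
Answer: -5220/31 ≈ -168.39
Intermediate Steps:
u(L) = L + L² + L*(-5 - L) (u(L) = (L² + L*(-5 - L)) + L = L + L² + L*(-5 - L))
(15*u(g))*(29/31) = (15*(-4*3))*(29/31) = (15*(-12))*(29*(1/31)) = -180*29/31 = -5220/31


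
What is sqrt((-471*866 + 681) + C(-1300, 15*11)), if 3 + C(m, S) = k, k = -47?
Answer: I*sqrt(407255) ≈ 638.17*I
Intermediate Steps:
C(m, S) = -50 (C(m, S) = -3 - 47 = -50)
sqrt((-471*866 + 681) + C(-1300, 15*11)) = sqrt((-471*866 + 681) - 50) = sqrt((-407886 + 681) - 50) = sqrt(-407205 - 50) = sqrt(-407255) = I*sqrt(407255)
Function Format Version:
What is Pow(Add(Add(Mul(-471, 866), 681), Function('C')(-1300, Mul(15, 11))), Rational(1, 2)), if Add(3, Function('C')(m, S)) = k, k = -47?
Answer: Mul(I, Pow(407255, Rational(1, 2))) ≈ Mul(638.17, I)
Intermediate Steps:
Function('C')(m, S) = -50 (Function('C')(m, S) = Add(-3, -47) = -50)
Pow(Add(Add(Mul(-471, 866), 681), Function('C')(-1300, Mul(15, 11))), Rational(1, 2)) = Pow(Add(Add(Mul(-471, 866), 681), -50), Rational(1, 2)) = Pow(Add(Add(-407886, 681), -50), Rational(1, 2)) = Pow(Add(-407205, -50), Rational(1, 2)) = Pow(-407255, Rational(1, 2)) = Mul(I, Pow(407255, Rational(1, 2)))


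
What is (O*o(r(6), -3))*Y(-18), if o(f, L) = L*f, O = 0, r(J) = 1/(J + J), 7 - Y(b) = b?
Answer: 0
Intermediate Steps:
Y(b) = 7 - b
r(J) = 1/(2*J)
(O*o(r(6), -3))*Y(-18) = (0*(-3/(2*6)))*(7 - 1*(-18)) = (0*(-3/(2*6)))*(7 + 18) = (0*(-3*1/12))*25 = (0*(-1/4))*25 = 0*25 = 0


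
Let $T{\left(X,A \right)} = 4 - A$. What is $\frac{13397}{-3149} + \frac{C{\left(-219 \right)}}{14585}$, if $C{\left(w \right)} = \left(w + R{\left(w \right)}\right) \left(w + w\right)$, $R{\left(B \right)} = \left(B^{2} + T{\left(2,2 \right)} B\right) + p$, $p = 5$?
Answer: $- \frac{65446901203}{45928165} \approx -1425.0$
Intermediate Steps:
$R{\left(B \right)} = 5 + B^{2} + 2 B$ ($R{\left(B \right)} = \left(B^{2} + \left(4 - 2\right) B\right) + 5 = \left(B^{2} + 2 B\right) + 5 = 5 + B^{2} + 2 B$)
$C{\left(w \right)} = 2 w \left(5 + w^{2} + 3 w\right)$ ($C{\left(w \right)} = \left(w + \left(5 + w^{2} + 2 w\right)\right) \left(w + w\right) = \left(5 + w^{2} + 3 w\right) 2 w = 2 w \left(5 + w^{2} + 3 w\right)$)
$\frac{13397}{-3149} + \frac{C{\left(-219 \right)}}{14585} = \frac{13397}{-3149} + \frac{2 \left(-219\right) \left(5 + \left(-219\right)^{2} + 3 \left(-219\right)\right)}{14585} = 13397 \left(- \frac{1}{3149}\right) + 2 \left(-219\right) \left(5 + 47961 - 657\right) \frac{1}{14585} = - \frac{13397}{3149} + 2 \left(-219\right) 47309 \cdot \frac{1}{14585} = - \frac{13397}{3149} - \frac{20721342}{14585} = - \frac{65446901203}{45928165}$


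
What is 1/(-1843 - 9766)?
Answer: -1/11609 ≈ -8.6140e-5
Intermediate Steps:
1/(-1843 - 9766) = 1/(-11609) = -1/11609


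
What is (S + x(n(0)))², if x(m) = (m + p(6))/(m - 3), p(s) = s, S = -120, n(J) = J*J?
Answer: 14884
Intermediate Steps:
n(J) = J²
x(m) = (6 + m)/(-3 + m) (x(m) = (m + 6)/(m - 3) = (6 + m)/(-3 + m))
(S + x(n(0)))² = (-120 + (6 + 0²)/(-3 + 0²))² = (-120 + (6 + 0)/(-3 + 0))² = (-120 + 6/(-3))² = (-120 - ⅓*6)² = (-120 - 2)² = (-122)² = 14884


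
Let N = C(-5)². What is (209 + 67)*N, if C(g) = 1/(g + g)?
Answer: 69/25 ≈ 2.7600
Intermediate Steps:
C(g) = 1/(2*g)
N = 1/100 (N = ((½)/(-5))² = ((½)*(-⅕))² = (-⅒)² = 1/100 ≈ 0.010000)
(209 + 67)*N = (209 + 67)*(1/100) = 276*(1/100) = 69/25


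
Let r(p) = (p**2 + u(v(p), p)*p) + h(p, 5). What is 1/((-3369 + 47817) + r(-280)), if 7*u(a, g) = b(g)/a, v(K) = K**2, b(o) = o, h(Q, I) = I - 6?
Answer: 7/859930 ≈ 8.1402e-6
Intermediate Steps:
h(Q, I) = -6 + I
u(a, g) = g/(7*a) (u(a, g) = (g/a)/7 = g/(7*a))
r(p) = -6/7 + p**2 (r(p) = (p**2 + (p/(7*(p**2)))*p) + (-6 + 5) = (p**2 + (p/(7*p**2))*p) - 1 = (p**2 + (1/(7*p))*p) - 1 = (p**2 + 1/7) - 1 = (1/7 + p**2) - 1 = -6/7 + p**2)
1/((-3369 + 47817) + r(-280)) = 1/((-3369 + 47817) + (-6/7 + (-280)**2)) = 1/(44448 + (-6/7 + 78400)) = 1/(44448 + 548794/7) = 1/(859930/7) = 7/859930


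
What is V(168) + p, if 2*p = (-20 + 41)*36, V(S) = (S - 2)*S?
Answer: 28266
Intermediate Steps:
V(S) = S*(-2 + S) (V(S) = (-2 + S)*S = S*(-2 + S))
p = 378 (p = ((-20 + 41)*36)/2 = (21*36)/2 = (½)*756 = 378)
V(168) + p = 168*(-2 + 168) + 378 = 168*166 + 378 = 27888 + 378 = 28266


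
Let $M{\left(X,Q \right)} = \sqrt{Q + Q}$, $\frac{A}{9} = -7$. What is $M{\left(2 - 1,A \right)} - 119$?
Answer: $-119 + 3 i \sqrt{14} \approx -119.0 + 11.225 i$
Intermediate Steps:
$A = -63$ ($A = 9 \left(-7\right) = -63$)
$M{\left(X,Q \right)} = \sqrt{2} \sqrt{Q}$ ($M{\left(X,Q \right)} = \sqrt{2 Q} = \sqrt{2} \sqrt{Q}$)
$M{\left(2 - 1,A \right)} - 119 = \sqrt{2} \sqrt{-63} - 119 = \sqrt{2} \cdot 3 i \sqrt{7} - 119 = 3 i \sqrt{14} - 119 = -119 + 3 i \sqrt{14}$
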